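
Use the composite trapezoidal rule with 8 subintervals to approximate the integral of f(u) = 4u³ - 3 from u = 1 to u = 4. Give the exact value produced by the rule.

h = (4 − 1)/8 = 0.375.
Nodes u₀,…,u₈ = 1, 1.375, 1.75, 2.125, 2.5, 2.875, 3.25, 3.625, 4.
f(u) = 4u³ - 3: f₀=1, f₁=7.3984375, f₂=18.4375, f₃=35.3828125, f₄=59.5, f₅=92.0546875, f₆=134.3125, f₇=187.5390625, f₈=253.
(h/2)·[f₀ + 2f₁ + 2f₂ + 2f₃ + 2f₄ + 2f₅ + 2f₆ + 2f₇ + f₈] = 0.1875·(1323.25) = 248.109375.

248.109375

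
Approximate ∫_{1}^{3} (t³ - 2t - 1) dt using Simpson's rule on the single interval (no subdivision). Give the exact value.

10

S = (b−a)/6 · [f(1) + 4f(2) + f(3)] = 0.333333·[(-2) + 4·3 + 20] = 10.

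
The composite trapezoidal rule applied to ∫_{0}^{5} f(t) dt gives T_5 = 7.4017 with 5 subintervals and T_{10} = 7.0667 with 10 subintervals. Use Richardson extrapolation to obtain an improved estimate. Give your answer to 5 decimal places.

6.95503

R = (4·T_{10} − T_5) / 3 = (4·7.0667 − 7.4017)/3 = (20.8651)/3 = 6.95503.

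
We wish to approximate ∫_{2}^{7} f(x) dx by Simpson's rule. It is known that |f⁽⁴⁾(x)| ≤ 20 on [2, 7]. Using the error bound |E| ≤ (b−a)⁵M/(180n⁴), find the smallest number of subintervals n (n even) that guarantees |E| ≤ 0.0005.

Need 62500/(180n⁴) ≤ 0.0005.
n⁴ ≥ 62500/(180·0.0005) = 694444 ⇒ n ≥ 28.8675, so the smallest even n is 30. (n must be even for Simpson's rule.)

30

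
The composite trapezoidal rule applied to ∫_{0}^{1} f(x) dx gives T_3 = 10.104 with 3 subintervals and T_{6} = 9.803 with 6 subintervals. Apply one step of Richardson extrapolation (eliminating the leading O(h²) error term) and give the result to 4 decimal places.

R = (4·T_{6} − T_3) / 3 = (4·9.803 − 10.104)/3 = (29.108)/3 = 9.7027.

9.7027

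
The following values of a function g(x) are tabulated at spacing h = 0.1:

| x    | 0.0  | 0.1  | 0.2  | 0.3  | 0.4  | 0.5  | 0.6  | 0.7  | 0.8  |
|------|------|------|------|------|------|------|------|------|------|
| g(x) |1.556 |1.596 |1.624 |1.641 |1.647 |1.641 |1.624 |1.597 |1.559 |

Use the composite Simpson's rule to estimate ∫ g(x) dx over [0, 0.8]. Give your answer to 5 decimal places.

h = 0.1, n = 8.
(h/3)·[y₀ + 4y₁ + 2y₂ + 4y₃ + 2y₄ + 4y₅ + 2y₆ + 4y₇ + y₈] = 0.033333·(38.805) = 1.29350.

1.29350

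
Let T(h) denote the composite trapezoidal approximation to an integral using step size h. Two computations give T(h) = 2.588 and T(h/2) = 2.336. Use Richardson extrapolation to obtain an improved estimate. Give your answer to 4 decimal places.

2.2520

R = (4·T(h/2) − T(h)) / 3 = (4·2.336 − 2.588)/3 = (6.756)/3 = 2.2520.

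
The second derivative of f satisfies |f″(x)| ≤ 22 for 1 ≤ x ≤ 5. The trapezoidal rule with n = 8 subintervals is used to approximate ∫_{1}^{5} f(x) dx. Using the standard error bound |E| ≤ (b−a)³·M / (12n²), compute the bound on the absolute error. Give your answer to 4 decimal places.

|E| ≤ (4)³·22 / (12·8²) = 1408/768 = 1.8333.

1.8333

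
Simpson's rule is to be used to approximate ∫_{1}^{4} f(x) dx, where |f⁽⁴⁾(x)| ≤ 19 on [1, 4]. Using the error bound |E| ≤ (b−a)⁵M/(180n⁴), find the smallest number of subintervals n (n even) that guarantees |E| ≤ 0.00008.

Need 4617/(180n⁴) ≤ 0.00008.
n⁴ ≥ 4617/(180·0.00008) = 320625 ⇒ n ≥ 23.7957, so the smallest even n is 24. (n must be even for Simpson's rule.)

24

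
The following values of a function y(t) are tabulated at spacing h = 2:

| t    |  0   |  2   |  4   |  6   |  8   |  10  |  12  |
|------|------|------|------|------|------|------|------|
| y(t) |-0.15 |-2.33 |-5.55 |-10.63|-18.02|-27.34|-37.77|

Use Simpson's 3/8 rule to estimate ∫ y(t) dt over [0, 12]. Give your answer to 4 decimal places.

-164.1750

h = 2, n = 6.
(3h/8)·[y₀ + 3y₁ + 3y₂ + 2y₃ + 3y₄ + 3y₅ + y₆] = 0.75·(-218.90) = -164.1750.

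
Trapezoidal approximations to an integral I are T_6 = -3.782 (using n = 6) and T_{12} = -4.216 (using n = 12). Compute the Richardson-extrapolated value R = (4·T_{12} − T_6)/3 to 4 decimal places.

R = (4·T_{12} − T_6) / 3 = (4·(-4.216) − (-3.782))/3 = (-13.082)/3 = -4.3607.

-4.3607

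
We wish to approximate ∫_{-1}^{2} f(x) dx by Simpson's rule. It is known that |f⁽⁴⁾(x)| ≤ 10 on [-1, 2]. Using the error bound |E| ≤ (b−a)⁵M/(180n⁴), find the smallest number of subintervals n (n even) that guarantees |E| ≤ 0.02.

Need 2430/(180n⁴) ≤ 0.02.
n⁴ ≥ 2430/(180·0.02) = 675 ⇒ n ≥ 5.0971, so the smallest even n is 6. (n must be even for Simpson's rule.)

6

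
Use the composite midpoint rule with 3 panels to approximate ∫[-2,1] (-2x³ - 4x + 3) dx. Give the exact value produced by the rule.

21.75

h = (1 − (-2))/3 = 1.
Midpoints m₁,…,m₃ = -1.5, -0.5, 0.5.
f(m₁)=15.75, f(m₂)=5.25, f(m₃)=0.75.
h·[f(m₁) + f(m₂) + f(m₃)] = 1·(21.75) = 21.75.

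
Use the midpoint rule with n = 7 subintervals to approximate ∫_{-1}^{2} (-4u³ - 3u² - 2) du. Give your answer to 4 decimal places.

h = (2 − (-1))/7 = 0.428571.
Midpoints m₁,…,m₇ = -0.785714, -0.357143, 0.071429, 0.5, 0.928571, 1.357143, 1.785714.
f(m₁)=-1.911808, f(m₂)=-2.200437, f(m₃)=-2.016764, f(m₄)=-3.25, f(m₅)=-7.789359, f(m₆)=-17.524052, f(m₇)=-34.343294.
h·[f(m₁) + f(m₂) + f(m₃) + f(m₄) + f(m₅) + f(m₆) + f(m₇)] = 0.428571·(-69.035714) = -29.5867.

-29.5867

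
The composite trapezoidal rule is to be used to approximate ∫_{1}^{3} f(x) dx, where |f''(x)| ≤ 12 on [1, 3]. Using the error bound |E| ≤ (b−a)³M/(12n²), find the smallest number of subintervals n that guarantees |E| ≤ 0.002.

Need 96/(12n²) ≤ 0.002.
n² ≥ 96/(12·0.002) = 4000 ⇒ n ≥ 63.2456, so the smallest n is 64.

64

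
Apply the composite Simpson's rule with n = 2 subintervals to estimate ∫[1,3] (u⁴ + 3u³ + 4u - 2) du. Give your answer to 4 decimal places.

120.6667

h = (3 − 1)/2 = 1.
Nodes u₀,…,u₂ = 1, 2, 3.
f(u) = u⁴ + 3u³ + 4u - 2: f₀=6, f₁=46, f₂=172.
(h/3)·[f₀ + 4f₁ + f₂] = 0.333333·(362) = 120.6667.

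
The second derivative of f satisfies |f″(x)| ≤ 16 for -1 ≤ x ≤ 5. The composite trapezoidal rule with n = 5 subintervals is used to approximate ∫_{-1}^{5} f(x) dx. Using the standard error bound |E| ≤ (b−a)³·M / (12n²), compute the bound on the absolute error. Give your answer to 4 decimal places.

11.5200

|E| ≤ (6)³·16 / (12·5²) = 3456/300 = 11.5200.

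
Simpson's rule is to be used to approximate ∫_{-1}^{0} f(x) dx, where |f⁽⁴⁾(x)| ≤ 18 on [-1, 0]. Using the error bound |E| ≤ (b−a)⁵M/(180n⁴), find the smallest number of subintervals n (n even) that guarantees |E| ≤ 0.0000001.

Need 18/(180n⁴) ≤ 0.0000001.
n⁴ ≥ 18/(180·0.0000001) = 1e+06 ⇒ n ≥ 31.6228, so the smallest even n is 32. (n must be even for Simpson's rule.)

32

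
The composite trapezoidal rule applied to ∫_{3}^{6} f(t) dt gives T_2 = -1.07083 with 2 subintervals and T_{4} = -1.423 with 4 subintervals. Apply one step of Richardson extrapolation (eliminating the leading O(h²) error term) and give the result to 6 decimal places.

-1.540390

R = (4·T_{4} − T_2) / 3 = (4·(-1.423) − (-1.07083))/3 = (-4.62117)/3 = -1.540390.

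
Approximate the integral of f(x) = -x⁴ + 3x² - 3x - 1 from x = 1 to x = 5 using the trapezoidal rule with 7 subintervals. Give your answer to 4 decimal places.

-553.6293

h = (5 − 1)/7 = 0.571429.
Nodes x₀,…,x₇ = 1, 1.571429, 2.142857, 2.714286, 3.285714, 3.857143, 4.428571, 5.
f(x) = -x⁴ + 3x² - 3x - 1: f₀=-2, f₁=-4.403998, f₂=-14.738026, f₃=-41.318617, f₄=-95.021241, f₅=-189.280300, f₆=-340.089130, f₇=-566.
(h/2)·[f₀ + 2f₁ + 2f₂ + 2f₃ + 2f₄ + 2f₅ + 2f₆ + f₇] = 0.285714·(-1937.702624) = -553.6293.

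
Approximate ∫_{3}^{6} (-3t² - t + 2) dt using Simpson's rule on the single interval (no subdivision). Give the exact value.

-196.5

S = (b−a)/6 · [f(3) + 4f(4.5) + f(6)] = 0.5·[(-28) + 4·(-63.25) + (-112)] = -196.5.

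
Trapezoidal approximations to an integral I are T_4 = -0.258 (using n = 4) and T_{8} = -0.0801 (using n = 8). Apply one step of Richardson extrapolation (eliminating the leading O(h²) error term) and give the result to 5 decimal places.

-0.02080

R = (4·T_{8} − T_4) / 3 = (4·(-0.0801) − (-0.258))/3 = (-0.0624)/3 = -0.02080.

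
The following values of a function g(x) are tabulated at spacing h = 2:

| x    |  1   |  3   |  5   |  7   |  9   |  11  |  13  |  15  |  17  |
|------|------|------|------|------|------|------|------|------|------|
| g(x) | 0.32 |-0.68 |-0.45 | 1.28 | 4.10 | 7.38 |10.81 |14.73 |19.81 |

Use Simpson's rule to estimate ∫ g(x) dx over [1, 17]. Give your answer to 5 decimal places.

93.26000

h = 2, n = 8.
(h/3)·[y₀ + 4y₁ + 2y₂ + 4y₃ + 2y₄ + 4y₅ + 2y₆ + 4y₇ + y₈] = 0.666667·(139.89) = 93.26000.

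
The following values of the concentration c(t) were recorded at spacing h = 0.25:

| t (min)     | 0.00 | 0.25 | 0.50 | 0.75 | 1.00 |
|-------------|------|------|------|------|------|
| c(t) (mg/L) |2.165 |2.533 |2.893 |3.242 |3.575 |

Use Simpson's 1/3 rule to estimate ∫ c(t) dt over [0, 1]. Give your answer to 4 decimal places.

h = 0.25, n = 4.
(h/3)·[y₀ + 4y₁ + 2y₂ + 4y₃ + y₄] = 0.083333·(34.626) = 2.8855.

2.8855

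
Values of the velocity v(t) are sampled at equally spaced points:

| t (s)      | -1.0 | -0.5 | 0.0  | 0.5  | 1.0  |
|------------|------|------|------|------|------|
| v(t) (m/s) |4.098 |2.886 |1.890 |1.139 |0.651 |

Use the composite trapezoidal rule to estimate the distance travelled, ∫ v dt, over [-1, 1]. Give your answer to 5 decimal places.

h = 0.5, n = 4.
(h/2)·[y₀ + 2y₁ + 2y₂ + 2y₃ + y₄] = 0.25·(16.579) = 4.14475.

4.14475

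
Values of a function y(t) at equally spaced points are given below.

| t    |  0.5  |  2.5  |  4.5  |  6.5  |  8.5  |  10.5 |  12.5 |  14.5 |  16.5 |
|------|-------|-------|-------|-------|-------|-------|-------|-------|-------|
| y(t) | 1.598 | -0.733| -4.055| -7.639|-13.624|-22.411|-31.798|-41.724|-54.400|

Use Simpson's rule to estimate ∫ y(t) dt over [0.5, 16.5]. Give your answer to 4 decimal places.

-294.5227

h = 2, n = 8.
(h/3)·[y₀ + 4y₁ + 2y₂ + 4y₃ + 2y₄ + 4y₅ + 2y₆ + 4y₇ + y₈] = 0.666667·(-441.784) = -294.5227.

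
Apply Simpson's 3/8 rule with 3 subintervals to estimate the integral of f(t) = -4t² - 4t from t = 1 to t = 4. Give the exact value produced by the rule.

h = (4 − 1)/3 = 1.
Nodes t₀,…,t₃ = 1, 2, 3, 4.
f(t) = -4t² - 4t: f₀=-8, f₁=-24, f₂=-48, f₃=-80.
(3h/8)·[f₀ + 3f₁ + 3f₂ + f₃] = 0.375·(-304) = -114.

-114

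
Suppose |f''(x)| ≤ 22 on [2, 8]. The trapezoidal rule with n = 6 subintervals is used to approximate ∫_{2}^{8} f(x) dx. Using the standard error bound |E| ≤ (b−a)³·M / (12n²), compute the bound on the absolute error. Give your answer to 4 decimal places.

11.0000

|E| ≤ (6)³·22 / (12·6²) = 4752/432 = 11.0000.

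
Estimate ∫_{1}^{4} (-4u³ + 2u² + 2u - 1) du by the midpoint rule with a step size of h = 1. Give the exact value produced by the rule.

-194

h = (4 − 1)/3 = 1.
Midpoints m₁,…,m₃ = 1.5, 2.5, 3.5.
f(m₁)=-7, f(m₂)=-46, f(m₃)=-141.
h·[f(m₁) + f(m₂) + f(m₃)] = 1·(-194) = -194.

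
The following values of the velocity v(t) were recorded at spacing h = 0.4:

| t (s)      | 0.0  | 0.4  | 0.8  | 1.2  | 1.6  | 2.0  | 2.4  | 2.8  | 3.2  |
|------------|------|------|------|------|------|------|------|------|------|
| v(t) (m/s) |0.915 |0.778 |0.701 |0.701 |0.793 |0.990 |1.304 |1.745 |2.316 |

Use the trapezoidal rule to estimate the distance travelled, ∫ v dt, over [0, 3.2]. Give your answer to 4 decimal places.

h = 0.4, n = 8.
(h/2)·[y₀ + 2y₁ + 2y₂ + 2y₃ + 2y₄ + 2y₅ + 2y₆ + 2y₇ + y₈] = 0.2·(17.255) = 3.4510.

3.4510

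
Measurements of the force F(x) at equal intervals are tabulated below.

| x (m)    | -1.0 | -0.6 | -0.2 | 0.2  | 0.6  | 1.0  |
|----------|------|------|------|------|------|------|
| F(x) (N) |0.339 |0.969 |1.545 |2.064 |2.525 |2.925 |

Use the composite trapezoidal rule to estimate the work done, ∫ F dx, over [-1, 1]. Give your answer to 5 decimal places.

h = 0.4, n = 5.
(h/2)·[y₀ + 2y₁ + 2y₂ + 2y₃ + 2y₄ + y₅] = 0.2·(17.470) = 3.49400.

3.49400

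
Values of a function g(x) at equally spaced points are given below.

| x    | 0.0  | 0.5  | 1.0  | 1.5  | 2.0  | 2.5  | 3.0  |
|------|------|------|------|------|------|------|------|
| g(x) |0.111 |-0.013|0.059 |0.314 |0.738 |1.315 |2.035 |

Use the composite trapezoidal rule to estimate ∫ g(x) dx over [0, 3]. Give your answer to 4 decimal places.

1.7430

h = 0.5, n = 6.
(h/2)·[y₀ + 2y₁ + 2y₂ + 2y₃ + 2y₄ + 2y₅ + y₆] = 0.25·(6.972) = 1.7430.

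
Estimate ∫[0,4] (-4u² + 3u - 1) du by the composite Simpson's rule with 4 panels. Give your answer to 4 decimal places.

h = (4 − 0)/4 = 1.
Nodes u₀,…,u₄ = 0, 1, 2, 3, 4.
f(u) = -4u² + 3u - 1: f₀=-1, f₁=-2, f₂=-11, f₃=-28, f₄=-53.
(h/3)·[f₀ + 4f₁ + 2f₂ + 4f₃ + f₄] = 0.333333·(-196) = -65.3333.

-65.3333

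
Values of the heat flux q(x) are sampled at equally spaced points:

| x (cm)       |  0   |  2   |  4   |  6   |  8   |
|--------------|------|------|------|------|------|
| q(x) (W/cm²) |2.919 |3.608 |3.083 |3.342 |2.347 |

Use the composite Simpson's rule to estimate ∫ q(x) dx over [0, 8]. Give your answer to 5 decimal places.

26.15467

h = 2, n = 4.
(h/3)·[y₀ + 4y₁ + 2y₂ + 4y₃ + y₄] = 0.666667·(39.232) = 26.15467.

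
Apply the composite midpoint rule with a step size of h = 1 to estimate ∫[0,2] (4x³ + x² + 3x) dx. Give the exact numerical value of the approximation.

h = (2 − 0)/2 = 1.
Midpoints m₁,…,m₂ = 0.5, 1.5.
f(m₁)=2.25, f(m₂)=20.25.
h·[f(m₁) + f(m₂)] = 1·(22.5) = 22.5.

22.5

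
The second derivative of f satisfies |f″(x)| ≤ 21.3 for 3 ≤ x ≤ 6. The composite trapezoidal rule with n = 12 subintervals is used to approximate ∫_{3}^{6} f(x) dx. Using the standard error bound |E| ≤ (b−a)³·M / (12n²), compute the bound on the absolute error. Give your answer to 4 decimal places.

|E| ≤ (3)³·21.3 / (12·12²) = 575.1/1728 = 0.3328.

0.3328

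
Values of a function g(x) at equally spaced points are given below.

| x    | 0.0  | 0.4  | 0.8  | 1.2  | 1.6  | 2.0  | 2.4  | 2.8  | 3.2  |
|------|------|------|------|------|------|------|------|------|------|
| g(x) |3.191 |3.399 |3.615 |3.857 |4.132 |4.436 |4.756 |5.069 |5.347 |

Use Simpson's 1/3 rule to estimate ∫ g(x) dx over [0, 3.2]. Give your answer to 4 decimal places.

h = 0.4, n = 8.
(h/3)·[y₀ + 4y₁ + 2y₂ + 4y₃ + 2y₄ + 4y₅ + 2y₆ + 4y₇ + y₈] = 0.133333·(100.588) = 13.4117.

13.4117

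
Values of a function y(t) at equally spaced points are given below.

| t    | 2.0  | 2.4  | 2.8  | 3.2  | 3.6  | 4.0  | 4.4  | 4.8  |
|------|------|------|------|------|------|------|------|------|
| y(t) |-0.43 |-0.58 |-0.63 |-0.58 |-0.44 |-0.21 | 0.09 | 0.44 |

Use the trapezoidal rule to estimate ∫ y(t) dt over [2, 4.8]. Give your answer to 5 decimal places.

h = 0.4, n = 7.
(h/2)·[y₀ + 2y₁ + 2y₂ + 2y₃ + 2y₄ + 2y₅ + 2y₆ + y₇] = 0.2·(-4.69) = -0.93800.

-0.93800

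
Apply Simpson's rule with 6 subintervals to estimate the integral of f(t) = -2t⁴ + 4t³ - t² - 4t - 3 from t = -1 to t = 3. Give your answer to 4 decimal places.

-55.1440

h = (3 − (-1))/6 = 0.666667.
Nodes t₀,…,t₆ = -1, -0.333333, 0.333333, 1, 1.666667, 2.333333, 3.
f(t) = -2t⁴ + 4t³ - t² - 4t - 3: f₀=-6, f₁=-1.950617, f₂=-4.320988, f₃=-6, f₄=-9.358025, f₅=-26.246914, f₆=-78.
(h/3)·[f₀ + 4f₁ + 2f₂ + 4f₃ + 2f₄ + 4f₅ + f₆] = 0.222222·(-248.148148) = -55.1440.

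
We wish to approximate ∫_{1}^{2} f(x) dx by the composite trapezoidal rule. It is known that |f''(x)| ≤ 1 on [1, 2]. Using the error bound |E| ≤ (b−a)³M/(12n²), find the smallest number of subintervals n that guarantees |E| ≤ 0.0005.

Need 1/(12n²) ≤ 0.0005.
n² ≥ 1/(12·0.0005) = 166.667 ⇒ n ≥ 12.9099, so the smallest n is 13.

13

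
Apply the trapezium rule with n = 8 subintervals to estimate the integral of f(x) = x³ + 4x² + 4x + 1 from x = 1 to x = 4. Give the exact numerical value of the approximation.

h = (4 − 1)/8 = 0.375.
Nodes x₀,…,x₈ = 1, 1.375, 1.75, 2.125, 2.5, 2.875, 3.25, 3.625, 4.
f(x) = x³ + 4x² + 4x + 1: f₀=10, f₁=16.662109375, f₂=25.609375, f₃=37.158203125, f₄=51.625, f₅=69.326171875, f₆=90.578125, f₇=115.697265625, f₈=145.
(h/2)·[f₀ + 2f₁ + 2f₂ + 2f₃ + 2f₄ + 2f₅ + 2f₆ + 2f₇ + f₈] = 0.1875·(968.3125) = 181.55859375.

181.55859375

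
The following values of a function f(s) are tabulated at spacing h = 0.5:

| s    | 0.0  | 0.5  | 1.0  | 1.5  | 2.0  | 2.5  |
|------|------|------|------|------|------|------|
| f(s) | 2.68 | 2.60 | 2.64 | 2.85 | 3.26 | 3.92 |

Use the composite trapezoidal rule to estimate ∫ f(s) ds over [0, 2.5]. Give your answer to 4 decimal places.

h = 0.5, n = 5.
(h/2)·[y₀ + 2y₁ + 2y₂ + 2y₃ + 2y₄ + y₅] = 0.25·(29.30) = 7.3250.

7.3250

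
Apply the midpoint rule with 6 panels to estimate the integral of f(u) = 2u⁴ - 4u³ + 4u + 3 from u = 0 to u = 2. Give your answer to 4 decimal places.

10.7274

h = (2 − 0)/6 = 0.333333.
Midpoints m₁,…,m₆ = 0.166667, 0.5, 0.833333, 1.166667, 1.5, 1.833333.
f(m₁)=3.649691, f(m₂)=4.625, f(m₃)=4.983025, f(m₄)=5.020062, f(m₅)=5.625, f(m₆)=8.279321.
h·[f(m₁) + f(m₂) + f(m₃) + f(m₄) + f(m₅) + f(m₆)] = 0.333333·(32.182099) = 10.7274.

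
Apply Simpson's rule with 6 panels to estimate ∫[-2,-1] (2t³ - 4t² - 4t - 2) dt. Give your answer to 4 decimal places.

-12.8333

h = (-1 − (-2))/6 = 0.166667.
Nodes t₀,…,t₆ = -2, -1.833333, -1.666667, -1.5, -1.333333, -1.166667, -1.
f(t) = 2t³ - 4t² - 4t - 2: f₀=-26, f₁=-20.435185, f₂=-15.703704, f₃=-11.75, f₄=-8.518519, f₅=-5.953704, f₆=-4.
(h/3)·[f₀ + 4f₁ + 2f₂ + 4f₃ + 2f₄ + 4f₅ + f₆] = 0.055556·(-231) = -12.8333.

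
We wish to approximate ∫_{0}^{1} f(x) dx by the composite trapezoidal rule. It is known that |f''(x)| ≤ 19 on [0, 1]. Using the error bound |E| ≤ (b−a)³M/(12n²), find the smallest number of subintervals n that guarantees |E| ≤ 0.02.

9

Need 19/(12n²) ≤ 0.02.
n² ≥ 19/(12·0.02) = 79.1667 ⇒ n ≥ 8.8976, so the smallest n is 9.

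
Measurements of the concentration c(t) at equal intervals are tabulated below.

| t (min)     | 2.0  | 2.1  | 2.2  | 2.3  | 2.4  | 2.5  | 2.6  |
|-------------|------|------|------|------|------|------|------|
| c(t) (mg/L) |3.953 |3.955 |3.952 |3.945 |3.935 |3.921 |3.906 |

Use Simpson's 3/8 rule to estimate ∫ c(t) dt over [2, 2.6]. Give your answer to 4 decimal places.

2.3639

h = 0.1, n = 6.
(3h/8)·[y₀ + 3y₁ + 3y₂ + 2y₃ + 3y₄ + 3y₅ + y₆] = 0.0375·(63.038) = 2.3639.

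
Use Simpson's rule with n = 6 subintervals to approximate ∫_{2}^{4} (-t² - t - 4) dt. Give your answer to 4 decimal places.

-32.6667

h = (4 − 2)/6 = 0.333333.
Nodes t₀,…,t₆ = 2, 2.333333, 2.666667, 3, 3.333333, 3.666667, 4.
f(t) = -t² - t - 4: f₀=-10, f₁=-11.777778, f₂=-13.777778, f₃=-16, f₄=-18.444444, f₅=-21.111111, f₆=-24.
(h/3)·[f₀ + 4f₁ + 2f₂ + 4f₃ + 2f₄ + 4f₅ + f₆] = 0.111111·(-294) = -32.6667.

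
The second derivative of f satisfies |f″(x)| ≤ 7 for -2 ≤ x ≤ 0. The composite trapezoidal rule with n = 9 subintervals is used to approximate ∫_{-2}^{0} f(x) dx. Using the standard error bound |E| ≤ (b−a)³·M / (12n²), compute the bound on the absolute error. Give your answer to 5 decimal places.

0.05761

|E| ≤ (2)³·7 / (12·9²) = 56/972 = 0.05761.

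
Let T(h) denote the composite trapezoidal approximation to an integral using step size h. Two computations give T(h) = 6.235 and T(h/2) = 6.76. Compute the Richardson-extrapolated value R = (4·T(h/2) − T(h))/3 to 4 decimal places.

6.9350

R = (4·T(h/2) − T(h)) / 3 = (4·6.76 − 6.235)/3 = (20.805)/3 = 6.9350.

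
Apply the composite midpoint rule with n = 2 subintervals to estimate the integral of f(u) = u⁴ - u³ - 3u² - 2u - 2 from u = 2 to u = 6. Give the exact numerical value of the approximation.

h = (6 − 2)/2 = 2.
Midpoints m₁,…,m₂ = 3, 5.
f(m₁)=19, f(m₂)=413.
h·[f(m₁) + f(m₂)] = 2·(432) = 864.

864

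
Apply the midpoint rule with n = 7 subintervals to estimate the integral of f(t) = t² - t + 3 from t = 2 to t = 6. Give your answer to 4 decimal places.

65.2245

h = (6 − 2)/7 = 0.571429.
Midpoints m₁,…,m₇ = 2.285714, 2.857143, 3.428571, 4, 4.571429, 5.142857, 5.714286.
f(m₁)=5.938776, f(m₂)=8.306122, f(m₃)=11.326531, f(m₄)=15, f(m₅)=19.326531, f(m₆)=24.306122, f(m₇)=29.938776.
h·[f(m₁) + f(m₂) + f(m₃) + f(m₄) + f(m₅) + f(m₆) + f(m₇)] = 0.571429·(114.142857) = 65.2245.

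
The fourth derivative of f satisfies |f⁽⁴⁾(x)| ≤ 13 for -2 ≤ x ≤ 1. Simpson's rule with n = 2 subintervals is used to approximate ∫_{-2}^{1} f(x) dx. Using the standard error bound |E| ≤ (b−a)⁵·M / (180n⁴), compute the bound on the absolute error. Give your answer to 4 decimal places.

1.0969

|E| ≤ (3)⁵·13 / (180·2⁴) = 3159/2880 = 1.0969.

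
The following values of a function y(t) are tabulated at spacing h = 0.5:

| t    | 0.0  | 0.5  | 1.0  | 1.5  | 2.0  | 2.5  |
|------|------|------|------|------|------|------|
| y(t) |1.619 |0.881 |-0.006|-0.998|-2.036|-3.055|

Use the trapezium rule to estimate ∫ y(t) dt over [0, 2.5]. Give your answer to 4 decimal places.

h = 0.5, n = 5.
(h/2)·[y₀ + 2y₁ + 2y₂ + 2y₃ + 2y₄ + y₅] = 0.25·(-5.754) = -1.4385.

-1.4385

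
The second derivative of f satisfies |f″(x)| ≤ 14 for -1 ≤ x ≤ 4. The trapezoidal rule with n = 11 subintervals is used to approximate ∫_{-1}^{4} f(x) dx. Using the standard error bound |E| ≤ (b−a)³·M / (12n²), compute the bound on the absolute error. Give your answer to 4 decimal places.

|E| ≤ (5)³·14 / (12·11²) = 1750/1452 = 1.2052.

1.2052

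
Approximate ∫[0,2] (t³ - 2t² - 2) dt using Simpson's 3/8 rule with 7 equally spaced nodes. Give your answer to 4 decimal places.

-5.3333

h = (2 − 0)/6 = 0.333333.
Nodes t₀,…,t₆ = 0, 0.333333, 0.666667, 1, 1.333333, 1.666667, 2.
f(t) = t³ - 2t² - 2: f₀=-2, f₁=-2.185185, f₂=-2.592593, f₃=-3, f₄=-3.185185, f₅=-2.925926, f₆=-2.
(3h/8)·[f₀ + 3f₁ + 3f₂ + 2f₃ + 3f₄ + 3f₅ + f₆] = 0.125·(-42.666667) = -5.3333.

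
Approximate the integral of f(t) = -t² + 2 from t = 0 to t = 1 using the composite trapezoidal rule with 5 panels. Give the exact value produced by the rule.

1.66

h = (1 − 0)/5 = 0.2.
Nodes t₀,…,t₅ = 0, 0.2, 0.4, 0.6, 0.8, 1.
f(t) = -t² + 2: f₀=2, f₁=1.96, f₂=1.84, f₃=1.64, f₄=1.36, f₅=1.
(h/2)·[f₀ + 2f₁ + 2f₂ + 2f₃ + 2f₄ + f₅] = 0.1·(16.6) = 1.66.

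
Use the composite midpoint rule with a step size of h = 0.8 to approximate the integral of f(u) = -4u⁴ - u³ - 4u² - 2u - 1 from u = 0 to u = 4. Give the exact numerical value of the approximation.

h = (4 − 0)/5 = 0.8.
Midpoints m₁,…,m₅ = 0.4, 1.2, 2, 2.8, 3.6.
f(m₁)=-2.6064, f(m₂)=-19.1824, f(m₃)=-93, f(m₄)=-305.7744, f(m₅)=-778.5424.
h·[f(m₁) + f(m₂) + f(m₃) + f(m₄) + f(m₅)] = 0.8·(-1199.1056) = -959.28448.

-959.28448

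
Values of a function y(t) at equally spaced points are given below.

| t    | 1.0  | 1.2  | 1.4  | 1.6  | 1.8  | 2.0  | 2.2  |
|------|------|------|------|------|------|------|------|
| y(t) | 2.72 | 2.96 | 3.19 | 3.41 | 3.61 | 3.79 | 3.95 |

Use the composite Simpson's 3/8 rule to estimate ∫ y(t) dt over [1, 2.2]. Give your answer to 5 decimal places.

h = 0.2, n = 6.
(3h/8)·[y₀ + 3y₁ + 3y₂ + 2y₃ + 3y₄ + 3y₅ + y₆] = 0.075·(54.14) = 4.06050.

4.06050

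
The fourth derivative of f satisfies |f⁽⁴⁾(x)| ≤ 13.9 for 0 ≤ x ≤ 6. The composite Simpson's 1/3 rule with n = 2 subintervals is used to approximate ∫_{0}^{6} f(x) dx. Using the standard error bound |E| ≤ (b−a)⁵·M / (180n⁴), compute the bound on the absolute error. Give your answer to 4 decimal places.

|E| ≤ (6)⁵·13.9 / (180·2⁴) = 108086.4/2880 = 37.5300.

37.5300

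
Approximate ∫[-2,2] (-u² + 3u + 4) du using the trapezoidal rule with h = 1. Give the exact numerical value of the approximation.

h = (2 − (-2))/4 = 1.
Nodes u₀,…,u₄ = -2, -1, 0, 1, 2.
f(u) = -u² + 3u + 4: f₀=-6, f₁=0, f₂=4, f₃=6, f₄=6.
(h/2)·[f₀ + 2f₁ + 2f₂ + 2f₃ + f₄] = 0.5·(20) = 10.

10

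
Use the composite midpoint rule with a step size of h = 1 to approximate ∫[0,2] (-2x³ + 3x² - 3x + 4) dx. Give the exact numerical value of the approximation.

h = (2 − 0)/2 = 1.
Midpoints m₁,…,m₂ = 0.5, 1.5.
f(m₁)=3, f(m₂)=-0.5.
h·[f(m₁) + f(m₂)] = 1·(2.5) = 2.5.

2.5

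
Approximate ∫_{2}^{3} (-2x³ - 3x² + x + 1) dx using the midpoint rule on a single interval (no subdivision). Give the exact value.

-46.5

M = (b−a)·f(2.5) = 1·(-46.5) = -46.5.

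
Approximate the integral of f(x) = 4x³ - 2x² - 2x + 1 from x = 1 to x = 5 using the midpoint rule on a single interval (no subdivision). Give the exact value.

340

M = (b−a)·f(3) = 4·(85) = 340.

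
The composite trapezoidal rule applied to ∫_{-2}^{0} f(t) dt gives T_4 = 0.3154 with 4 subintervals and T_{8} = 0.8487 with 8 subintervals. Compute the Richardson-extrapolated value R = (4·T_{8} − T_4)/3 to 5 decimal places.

R = (4·T_{8} − T_4) / 3 = (4·0.8487 − 0.3154)/3 = (3.0794)/3 = 1.02647.

1.02647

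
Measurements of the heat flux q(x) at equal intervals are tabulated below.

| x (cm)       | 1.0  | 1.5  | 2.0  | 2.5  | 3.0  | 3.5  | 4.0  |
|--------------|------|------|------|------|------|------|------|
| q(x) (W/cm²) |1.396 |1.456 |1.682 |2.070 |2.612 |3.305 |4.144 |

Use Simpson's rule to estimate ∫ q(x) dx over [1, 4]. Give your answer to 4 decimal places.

6.9087

h = 0.5, n = 6.
(h/3)·[y₀ + 4y₁ + 2y₂ + 4y₃ + 2y₄ + 4y₅ + y₆] = 0.166667·(41.452) = 6.9087.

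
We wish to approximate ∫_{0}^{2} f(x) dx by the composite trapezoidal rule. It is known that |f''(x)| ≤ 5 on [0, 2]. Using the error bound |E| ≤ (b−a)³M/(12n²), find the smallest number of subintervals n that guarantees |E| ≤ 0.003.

Need 40/(12n²) ≤ 0.003.
n² ≥ 40/(12·0.003) = 1111.11 ⇒ n ≥ 33.3333, so the smallest n is 34.

34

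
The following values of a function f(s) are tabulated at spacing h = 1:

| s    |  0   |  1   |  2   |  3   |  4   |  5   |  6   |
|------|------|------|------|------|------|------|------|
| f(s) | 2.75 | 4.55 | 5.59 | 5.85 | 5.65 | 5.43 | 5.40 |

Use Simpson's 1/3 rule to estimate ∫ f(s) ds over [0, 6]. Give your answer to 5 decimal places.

31.31667

h = 1, n = 6.
(h/3)·[y₀ + 4y₁ + 2y₂ + 4y₃ + 2y₄ + 4y₅ + y₆] = 0.333333·(93.95) = 31.31667.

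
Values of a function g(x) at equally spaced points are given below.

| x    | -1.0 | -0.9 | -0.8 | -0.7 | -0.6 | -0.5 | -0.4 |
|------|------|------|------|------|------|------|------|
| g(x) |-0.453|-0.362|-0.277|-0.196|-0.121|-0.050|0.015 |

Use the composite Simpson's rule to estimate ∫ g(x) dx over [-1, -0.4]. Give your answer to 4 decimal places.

h = 0.1, n = 6.
(h/3)·[y₀ + 4y₁ + 2y₂ + 4y₃ + 2y₄ + 4y₅ + y₆] = 0.033333·(-3.666) = -0.1222.

-0.1222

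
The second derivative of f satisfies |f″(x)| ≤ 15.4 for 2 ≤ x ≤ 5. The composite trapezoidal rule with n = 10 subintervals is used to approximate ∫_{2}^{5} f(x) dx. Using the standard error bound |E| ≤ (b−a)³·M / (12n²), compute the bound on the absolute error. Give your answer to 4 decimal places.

0.3465

|E| ≤ (3)³·15.4 / (12·10²) = 415.8/1200 = 0.3465.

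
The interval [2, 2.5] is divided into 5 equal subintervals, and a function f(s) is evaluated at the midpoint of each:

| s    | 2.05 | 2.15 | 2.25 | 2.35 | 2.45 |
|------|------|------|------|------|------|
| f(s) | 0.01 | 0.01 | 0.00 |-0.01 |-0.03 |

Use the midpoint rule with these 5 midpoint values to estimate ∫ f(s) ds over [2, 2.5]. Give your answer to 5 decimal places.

h = 0.1, n = 5.
h·[y(m₁) + y(m₂) + y(m₃) + y(m₄) + y(m₅)] = 0.1·(-0.02) = -0.00200.

-0.00200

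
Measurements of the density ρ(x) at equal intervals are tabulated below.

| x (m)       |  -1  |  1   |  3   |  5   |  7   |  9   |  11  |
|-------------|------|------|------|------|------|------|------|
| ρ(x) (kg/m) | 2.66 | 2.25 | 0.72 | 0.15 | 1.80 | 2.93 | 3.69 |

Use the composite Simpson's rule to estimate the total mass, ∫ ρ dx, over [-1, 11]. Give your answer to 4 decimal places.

21.8067

h = 2, n = 6.
(h/3)·[y₀ + 4y₁ + 2y₂ + 4y₃ + 2y₄ + 4y₅ + y₆] = 0.666667·(32.71) = 21.8067.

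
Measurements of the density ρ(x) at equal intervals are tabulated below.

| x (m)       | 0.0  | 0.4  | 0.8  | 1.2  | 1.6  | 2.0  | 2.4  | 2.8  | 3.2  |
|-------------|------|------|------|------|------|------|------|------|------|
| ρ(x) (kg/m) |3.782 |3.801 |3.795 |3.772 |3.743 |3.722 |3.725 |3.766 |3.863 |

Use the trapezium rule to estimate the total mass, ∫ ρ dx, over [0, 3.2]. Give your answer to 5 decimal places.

h = 0.4, n = 8.
(h/2)·[y₀ + 2y₁ + 2y₂ + 2y₃ + 2y₄ + 2y₅ + 2y₆ + 2y₇ + y₈] = 0.2·(60.293) = 12.05860.

12.05860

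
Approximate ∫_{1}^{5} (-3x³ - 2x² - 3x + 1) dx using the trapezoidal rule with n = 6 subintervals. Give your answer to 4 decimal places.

h = (5 − 1)/6 = 0.666667.
Nodes x₀,…,x₆ = 1, 1.666667, 2.333333, 3, 3.666667, 4.333333, 5.
f(x) = -3x³ - 2x² - 3x + 1: f₀=-7, f₁=-23.444444, f₂=-55, f₃=-107, f₄=-184.777778, f₅=-293.666667, f₆=-439.
(h/2)·[f₀ + 2f₁ + 2f₂ + 2f₃ + 2f₄ + 2f₅ + f₆] = 0.333333·(-1773.777778) = -591.2593.

-591.2593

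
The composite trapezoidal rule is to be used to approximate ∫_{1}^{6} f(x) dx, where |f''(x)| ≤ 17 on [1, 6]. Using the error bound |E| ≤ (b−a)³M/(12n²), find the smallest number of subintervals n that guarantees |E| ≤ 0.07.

Need 2125/(12n²) ≤ 0.07.
n² ≥ 2125/(12·0.07) = 2529.76 ⇒ n ≥ 50.2967, so the smallest n is 51.

51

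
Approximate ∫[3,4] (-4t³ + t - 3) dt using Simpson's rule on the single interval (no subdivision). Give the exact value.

-174.5

S = (b−a)/6 · [f(3) + 4f(3.5) + f(4)] = 0.166667·[(-108) + 4·(-171) + (-255)] = -174.5.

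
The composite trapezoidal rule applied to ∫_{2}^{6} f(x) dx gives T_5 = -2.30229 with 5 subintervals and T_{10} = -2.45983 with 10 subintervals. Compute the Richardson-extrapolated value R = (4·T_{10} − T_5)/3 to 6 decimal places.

-2.512343

R = (4·T_{10} − T_5) / 3 = (4·(-2.45983) − (-2.30229))/3 = (-7.53703)/3 = -2.512343.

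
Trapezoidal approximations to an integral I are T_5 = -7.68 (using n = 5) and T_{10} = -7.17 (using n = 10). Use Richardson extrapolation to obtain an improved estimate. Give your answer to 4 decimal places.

-7.0000

R = (4·T_{10} − T_5) / 3 = (4·(-7.17) − (-7.68))/3 = (-21.00)/3 = -7.0000.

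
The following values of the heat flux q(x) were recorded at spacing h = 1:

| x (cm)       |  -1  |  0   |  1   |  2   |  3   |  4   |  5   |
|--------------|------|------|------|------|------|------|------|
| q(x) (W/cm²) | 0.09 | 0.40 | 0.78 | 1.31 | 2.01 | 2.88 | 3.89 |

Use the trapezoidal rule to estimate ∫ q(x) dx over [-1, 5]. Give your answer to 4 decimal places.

9.3700

h = 1, n = 6.
(h/2)·[y₀ + 2y₁ + 2y₂ + 2y₃ + 2y₄ + 2y₅ + y₆] = 0.5·(18.74) = 9.3700.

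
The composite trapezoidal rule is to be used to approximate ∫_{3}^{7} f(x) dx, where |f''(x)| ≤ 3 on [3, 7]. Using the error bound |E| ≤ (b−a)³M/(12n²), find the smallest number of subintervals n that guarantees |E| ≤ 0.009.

Need 192/(12n²) ≤ 0.009.
n² ≥ 192/(12·0.009) = 1777.78 ⇒ n ≥ 42.1637, so the smallest n is 43.

43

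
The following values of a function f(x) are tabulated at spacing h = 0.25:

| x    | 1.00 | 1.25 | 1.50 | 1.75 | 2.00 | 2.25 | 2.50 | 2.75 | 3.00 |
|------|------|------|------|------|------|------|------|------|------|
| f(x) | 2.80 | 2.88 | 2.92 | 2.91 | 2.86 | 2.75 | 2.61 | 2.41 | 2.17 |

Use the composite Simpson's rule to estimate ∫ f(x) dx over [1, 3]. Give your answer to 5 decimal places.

5.46250

h = 0.25, n = 8.
(h/3)·[y₀ + 4y₁ + 2y₂ + 4y₃ + 2y₄ + 4y₅ + 2y₆ + 4y₇ + y₈] = 0.083333·(65.55) = 5.46250.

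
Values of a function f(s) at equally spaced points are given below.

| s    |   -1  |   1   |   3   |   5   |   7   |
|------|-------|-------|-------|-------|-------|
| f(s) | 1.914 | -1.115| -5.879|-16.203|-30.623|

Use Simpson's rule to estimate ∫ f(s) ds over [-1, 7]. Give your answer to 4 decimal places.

-73.1593

h = 2, n = 4.
(h/3)·[y₀ + 4y₁ + 2y₂ + 4y₃ + y₄] = 0.666667·(-109.739) = -73.1593.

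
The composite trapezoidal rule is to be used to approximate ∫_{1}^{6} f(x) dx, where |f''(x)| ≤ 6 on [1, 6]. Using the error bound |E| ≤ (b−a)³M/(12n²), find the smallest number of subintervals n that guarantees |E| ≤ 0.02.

56

Need 750/(12n²) ≤ 0.02.
n² ≥ 750/(12·0.02) = 3125 ⇒ n ≥ 55.9017, so the smallest n is 56.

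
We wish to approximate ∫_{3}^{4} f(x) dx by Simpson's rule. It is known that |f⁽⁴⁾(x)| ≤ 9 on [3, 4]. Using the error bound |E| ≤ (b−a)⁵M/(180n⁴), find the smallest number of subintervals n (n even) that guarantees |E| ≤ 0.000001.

Need 9/(180n⁴) ≤ 0.000001.
n⁴ ≥ 9/(180·0.000001) = 50000 ⇒ n ≥ 14.9535, so the smallest even n is 16. (n must be even for Simpson's rule.)

16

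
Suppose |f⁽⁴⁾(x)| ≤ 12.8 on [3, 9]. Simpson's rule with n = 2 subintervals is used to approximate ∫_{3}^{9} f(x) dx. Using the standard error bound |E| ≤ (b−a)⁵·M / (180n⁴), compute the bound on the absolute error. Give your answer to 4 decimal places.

34.5600

|E| ≤ (6)⁵·12.8 / (180·2⁴) = 99532.8/2880 = 34.5600.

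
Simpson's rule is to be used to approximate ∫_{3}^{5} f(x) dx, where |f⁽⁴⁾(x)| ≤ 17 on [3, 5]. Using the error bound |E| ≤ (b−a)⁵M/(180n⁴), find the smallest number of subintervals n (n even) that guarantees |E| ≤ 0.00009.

Need 544/(180n⁴) ≤ 0.00009.
n⁴ ≥ 544/(180·0.00009) = 33580.2 ⇒ n ≥ 13.5370, so the smallest even n is 14. (n must be even for Simpson's rule.)

14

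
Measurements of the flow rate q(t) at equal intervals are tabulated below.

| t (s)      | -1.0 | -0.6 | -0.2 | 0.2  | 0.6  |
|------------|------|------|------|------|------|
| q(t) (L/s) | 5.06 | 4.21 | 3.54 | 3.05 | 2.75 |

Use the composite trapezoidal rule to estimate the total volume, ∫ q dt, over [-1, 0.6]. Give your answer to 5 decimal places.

5.88200

h = 0.4, n = 4.
(h/2)·[y₀ + 2y₁ + 2y₂ + 2y₃ + y₄] = 0.2·(29.41) = 5.88200.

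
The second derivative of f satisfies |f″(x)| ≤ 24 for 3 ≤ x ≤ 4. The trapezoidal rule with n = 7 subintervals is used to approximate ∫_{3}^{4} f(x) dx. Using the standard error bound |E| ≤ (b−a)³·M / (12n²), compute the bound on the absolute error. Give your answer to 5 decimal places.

|E| ≤ (1)³·24 / (12·7²) = 24/588 = 0.04082.

0.04082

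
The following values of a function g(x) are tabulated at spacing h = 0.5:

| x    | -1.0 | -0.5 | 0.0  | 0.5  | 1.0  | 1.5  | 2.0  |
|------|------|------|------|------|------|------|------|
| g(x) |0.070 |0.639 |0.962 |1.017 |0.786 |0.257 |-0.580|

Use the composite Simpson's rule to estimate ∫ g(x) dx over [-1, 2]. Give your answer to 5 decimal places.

1.77300

h = 0.5, n = 6.
(h/3)·[y₀ + 4y₁ + 2y₂ + 4y₃ + 2y₄ + 4y₅ + y₆] = 0.166667·(10.638) = 1.77300.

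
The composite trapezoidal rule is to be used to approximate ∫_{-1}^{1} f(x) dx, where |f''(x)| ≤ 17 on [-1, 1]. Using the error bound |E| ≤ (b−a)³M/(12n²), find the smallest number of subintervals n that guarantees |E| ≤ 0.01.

34

Need 136/(12n²) ≤ 0.01.
n² ≥ 136/(12·0.01) = 1133.33 ⇒ n ≥ 33.6650, so the smallest n is 34.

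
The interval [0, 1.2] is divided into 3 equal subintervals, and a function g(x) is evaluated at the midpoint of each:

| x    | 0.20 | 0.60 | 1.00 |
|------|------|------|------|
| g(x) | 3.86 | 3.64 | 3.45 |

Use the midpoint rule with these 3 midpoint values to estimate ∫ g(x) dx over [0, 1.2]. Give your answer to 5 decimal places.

4.38000

h = 0.4, n = 3.
h·[y(m₁) + y(m₂) + y(m₃)] = 0.4·(10.95) = 4.38000.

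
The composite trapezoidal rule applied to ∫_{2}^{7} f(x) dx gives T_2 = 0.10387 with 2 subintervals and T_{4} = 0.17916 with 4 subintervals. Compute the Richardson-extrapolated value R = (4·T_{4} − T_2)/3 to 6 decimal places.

0.204257

R = (4·T_{4} − T_2) / 3 = (4·0.17916 − 0.10387)/3 = (0.61277)/3 = 0.204257.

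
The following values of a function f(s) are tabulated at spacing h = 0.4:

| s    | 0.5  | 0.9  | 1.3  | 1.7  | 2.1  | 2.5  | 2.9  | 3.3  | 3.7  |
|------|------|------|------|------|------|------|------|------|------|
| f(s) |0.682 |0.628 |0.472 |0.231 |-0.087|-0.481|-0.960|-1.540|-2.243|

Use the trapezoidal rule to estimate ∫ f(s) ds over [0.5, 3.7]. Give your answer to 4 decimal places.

-1.0070

h = 0.4, n = 8.
(h/2)·[y₀ + 2y₁ + 2y₂ + 2y₃ + 2y₄ + 2y₅ + 2y₆ + 2y₇ + y₈] = 0.2·(-5.035) = -1.0070.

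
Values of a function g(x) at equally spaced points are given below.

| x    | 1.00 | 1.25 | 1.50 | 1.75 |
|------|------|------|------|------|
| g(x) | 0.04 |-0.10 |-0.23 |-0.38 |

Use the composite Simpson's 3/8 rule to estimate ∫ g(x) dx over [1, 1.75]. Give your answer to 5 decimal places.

-0.12469

h = 0.25, n = 3.
(3h/8)·[y₀ + 3y₁ + 3y₂ + y₃] = 0.09375·(-1.33) = -0.12469.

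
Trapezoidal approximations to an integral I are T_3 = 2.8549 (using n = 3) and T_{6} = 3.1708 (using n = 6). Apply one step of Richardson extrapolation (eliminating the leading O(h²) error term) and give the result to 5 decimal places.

R = (4·T_{6} − T_3) / 3 = (4·3.1708 − 2.8549)/3 = (9.8283)/3 = 3.27610.

3.27610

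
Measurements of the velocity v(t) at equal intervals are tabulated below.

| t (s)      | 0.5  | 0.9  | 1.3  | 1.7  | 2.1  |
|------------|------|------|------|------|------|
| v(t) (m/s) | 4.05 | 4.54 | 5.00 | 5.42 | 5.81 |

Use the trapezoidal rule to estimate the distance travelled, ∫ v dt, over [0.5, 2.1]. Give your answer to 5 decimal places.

7.95600

h = 0.4, n = 4.
(h/2)·[y₀ + 2y₁ + 2y₂ + 2y₃ + y₄] = 0.2·(39.78) = 7.95600.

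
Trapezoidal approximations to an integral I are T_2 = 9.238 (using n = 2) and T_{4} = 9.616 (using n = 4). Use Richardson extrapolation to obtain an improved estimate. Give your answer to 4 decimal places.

9.7420

R = (4·T_{4} − T_2) / 3 = (4·9.616 − 9.238)/3 = (29.226)/3 = 9.7420.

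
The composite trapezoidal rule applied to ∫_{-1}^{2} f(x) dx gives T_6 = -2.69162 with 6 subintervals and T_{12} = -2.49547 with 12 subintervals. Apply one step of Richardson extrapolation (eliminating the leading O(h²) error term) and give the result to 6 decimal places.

R = (4·T_{12} − T_6) / 3 = (4·(-2.49547) − (-2.69162))/3 = (-7.29026)/3 = -2.430087.

-2.430087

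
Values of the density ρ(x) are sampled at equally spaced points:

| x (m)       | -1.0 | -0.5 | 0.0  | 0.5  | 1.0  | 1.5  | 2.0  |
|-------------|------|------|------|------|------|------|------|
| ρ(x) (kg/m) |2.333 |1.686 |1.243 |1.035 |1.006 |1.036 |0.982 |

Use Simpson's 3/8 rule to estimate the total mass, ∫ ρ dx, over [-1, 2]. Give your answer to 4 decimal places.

h = 0.5, n = 6.
(3h/8)·[y₀ + 3y₁ + 3y₂ + 2y₃ + 3y₄ + 3y₅ + y₆] = 0.1875·(20.298) = 3.8059.

3.8059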